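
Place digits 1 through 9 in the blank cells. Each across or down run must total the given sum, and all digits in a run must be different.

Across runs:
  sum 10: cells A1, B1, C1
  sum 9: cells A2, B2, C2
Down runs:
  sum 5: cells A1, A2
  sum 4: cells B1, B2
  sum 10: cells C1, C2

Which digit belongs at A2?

2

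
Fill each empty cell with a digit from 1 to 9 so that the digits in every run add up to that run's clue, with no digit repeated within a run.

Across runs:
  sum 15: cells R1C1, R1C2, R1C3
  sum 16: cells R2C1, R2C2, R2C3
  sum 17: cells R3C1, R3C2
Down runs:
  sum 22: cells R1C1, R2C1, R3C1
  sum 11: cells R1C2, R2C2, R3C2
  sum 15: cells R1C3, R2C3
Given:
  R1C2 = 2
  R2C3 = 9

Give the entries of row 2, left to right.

6 1 9

17 in 2 cells must be {8,9}.
R1C3 = 15 − 9 = 6 completes the 15 down.
Given what's placed, R3C2 must be 8 to fit the 17 across and 11 down.
R1C1 = 15 − 8 = 7 completes the 15 across.
R2C1 = 6: the only remaining digit allowed by both the 16 across and the 22 down.
R2C2 = 16 − 15 = 1 completes the 16 across.
R3C1 = 17 − 8 = 9 completes the 17 across.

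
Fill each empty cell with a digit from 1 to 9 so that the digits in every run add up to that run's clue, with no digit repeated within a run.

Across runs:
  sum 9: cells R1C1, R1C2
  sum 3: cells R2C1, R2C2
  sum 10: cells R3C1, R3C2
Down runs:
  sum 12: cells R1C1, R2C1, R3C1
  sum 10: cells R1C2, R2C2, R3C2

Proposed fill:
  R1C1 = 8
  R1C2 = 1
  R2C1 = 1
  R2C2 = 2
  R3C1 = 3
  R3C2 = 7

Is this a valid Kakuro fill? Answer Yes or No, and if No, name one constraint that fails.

Yes

Across: 8+1=9; 1+2=3; 3+7=10. Down: 8+1+3=12; 1+2+7=10. No digit repeats within any run.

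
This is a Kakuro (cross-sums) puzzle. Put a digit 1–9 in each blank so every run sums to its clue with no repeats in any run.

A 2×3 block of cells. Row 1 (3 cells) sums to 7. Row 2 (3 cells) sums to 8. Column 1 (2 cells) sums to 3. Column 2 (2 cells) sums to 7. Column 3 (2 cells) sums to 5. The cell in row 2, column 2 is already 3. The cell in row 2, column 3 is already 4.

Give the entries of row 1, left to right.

7 in 3 cells must be {1,2,4}; 3 in 2 cells must be {1,2}.
(1,2) = 7 − 3 = 4 completes the 7 down.
(1,3) = 5 − 4 = 1 completes the 5 down.
(2,1) = 8 − 7 = 1 completes the 8 across.
(1,1) = 7 − 5 = 2 completes the 7 across.

2 4 1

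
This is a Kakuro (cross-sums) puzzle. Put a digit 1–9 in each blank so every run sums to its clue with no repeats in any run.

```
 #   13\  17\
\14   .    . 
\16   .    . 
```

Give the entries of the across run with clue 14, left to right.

6 8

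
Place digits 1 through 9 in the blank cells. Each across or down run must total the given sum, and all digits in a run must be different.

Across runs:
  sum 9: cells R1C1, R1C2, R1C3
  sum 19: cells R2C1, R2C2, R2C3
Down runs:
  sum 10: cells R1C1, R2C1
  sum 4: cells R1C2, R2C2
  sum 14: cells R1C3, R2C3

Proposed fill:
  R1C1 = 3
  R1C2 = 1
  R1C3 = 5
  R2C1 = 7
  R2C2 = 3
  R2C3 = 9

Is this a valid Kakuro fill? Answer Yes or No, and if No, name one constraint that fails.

Across: 3+1+5=9; 7+3+9=19. Down: 3+7=10; 1+3=4; 5+9=14. No digit repeats within any run.

Yes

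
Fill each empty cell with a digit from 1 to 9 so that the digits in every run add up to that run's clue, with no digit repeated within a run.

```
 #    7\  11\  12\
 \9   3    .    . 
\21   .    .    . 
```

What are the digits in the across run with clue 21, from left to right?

R2C1 = 7 − 3 = 4 completes the 7 down.
No cell is forced outright now. R1C3 can only be 4 or 5 (the digits allowed by both its 9 across and its 12 down). If R1C3 = 5: then R1C2 would have to be in {1} for the 9 across but in {2,3,4,5,6,7,8,9} for the 11 down — contradiction. So R1C3 = 4.
R1C2 = 9 − 7 = 2 completes the 9 across.
R2C2 = 11 − 2 = 9 completes the 11 down.
R2C3 = 21 − 13 = 8 completes the 21 across.

4, 9, 8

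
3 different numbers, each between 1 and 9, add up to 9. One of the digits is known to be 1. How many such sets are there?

2

3 distinct digits from 1–9 sum between 6 and 24.
Keeping only sets containing 1.
Enumerating: {1,2,6}, {1,3,5}.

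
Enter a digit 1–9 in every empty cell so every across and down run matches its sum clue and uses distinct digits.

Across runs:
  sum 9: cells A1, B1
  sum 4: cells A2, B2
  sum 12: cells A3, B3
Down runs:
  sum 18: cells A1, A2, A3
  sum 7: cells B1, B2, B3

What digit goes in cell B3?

4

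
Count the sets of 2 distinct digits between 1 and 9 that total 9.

2 distinct digits from 1–9 sum between 3 and 17.
Enumerating: {1,8}, {2,7}, {3,6}, {4,5}.

4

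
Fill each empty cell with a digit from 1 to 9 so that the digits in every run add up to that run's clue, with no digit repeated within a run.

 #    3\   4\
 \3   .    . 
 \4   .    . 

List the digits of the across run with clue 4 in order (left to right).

3 in 2 cells must be {1,2}; 4 in 2 cells must be {1,3}.
The 3 across and the 4 down share only 1, so R1C2 = 1.
The 4 across and the 3 down share only 1, so R2C1 = 1.
R2C2 = 4 − 1 = 3 completes the 4 across.
R1C1 = 3 − 1 = 2 completes the 3 across.

1 3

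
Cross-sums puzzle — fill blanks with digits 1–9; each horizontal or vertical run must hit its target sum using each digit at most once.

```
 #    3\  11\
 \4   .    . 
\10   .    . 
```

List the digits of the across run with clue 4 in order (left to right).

4 in 2 cells must be {1,3}; 3 in 2 cells must be {1,2}.
The 4 across and the 3 down share only 1, so R1C1 = 1.
R1C2 = 4 − 1 = 3 completes the 4 across.
R2C1 = 3 − 1 = 2 completes the 3 down.
R2C2 = 10 − 2 = 8 completes the 10 across.

1, 3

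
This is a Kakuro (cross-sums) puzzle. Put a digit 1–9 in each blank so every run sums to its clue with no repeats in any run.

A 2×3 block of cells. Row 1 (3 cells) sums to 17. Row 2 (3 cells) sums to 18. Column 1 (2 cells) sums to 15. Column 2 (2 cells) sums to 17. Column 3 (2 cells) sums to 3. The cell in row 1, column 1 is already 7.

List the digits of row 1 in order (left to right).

17 in 2 cells must be {8,9}; 3 in 2 cells must be {1,2}.
(2,1) = 15 − 7 = 8 completes the 15 down.
Given what's placed, (2,2) must be 9 to fit the 18 across and 17 down.
(2,3) = 18 − 17 = 1 completes the 18 across.
(1,2) = 17 − 9 = 8 completes the 17 down.
(1,3) = 17 − 15 = 2 completes the 17 across.

7, 8, 2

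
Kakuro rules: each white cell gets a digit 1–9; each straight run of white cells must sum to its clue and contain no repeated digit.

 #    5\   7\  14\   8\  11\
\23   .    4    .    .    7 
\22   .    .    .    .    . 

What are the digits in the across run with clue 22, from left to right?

2 3 6 7 4

R2C2 = 7 − 4 = 3 completes the 7 down.
R2C5 = 11 − 7 = 4 completes the 11 down.
Nothing is forced directly, so branch on R2C1, whose candidates are 1 or 2. If R2C1 = 1: then R1C1 would have to be in {1,2,3,5,6,8,9} for the 23 across but in {4} for the 5 down — contradiction. So R2C1 = 2.
R1C1 = 5 − 2 = 3 completes the 5 down.
Given what's placed, R1C3 must be 8 to fit the 23 across and 14 down.
R1C4 = 23 − 22 = 1 completes the 23 across.
R2C3 = 14 − 8 = 6 completes the 14 down.
R2C4 = 22 − 15 = 7 completes the 22 across.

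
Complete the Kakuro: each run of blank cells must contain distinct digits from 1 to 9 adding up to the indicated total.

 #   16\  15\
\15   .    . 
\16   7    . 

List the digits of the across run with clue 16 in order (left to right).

7 9

16 in 2 cells must be {7,9}.
R1C1 = 16 − 7 = 9 completes the 16 down.
R1C2 = 15 − 9 = 6 completes the 15 across.
R2C2 = 16 − 7 = 9 completes the 16 across.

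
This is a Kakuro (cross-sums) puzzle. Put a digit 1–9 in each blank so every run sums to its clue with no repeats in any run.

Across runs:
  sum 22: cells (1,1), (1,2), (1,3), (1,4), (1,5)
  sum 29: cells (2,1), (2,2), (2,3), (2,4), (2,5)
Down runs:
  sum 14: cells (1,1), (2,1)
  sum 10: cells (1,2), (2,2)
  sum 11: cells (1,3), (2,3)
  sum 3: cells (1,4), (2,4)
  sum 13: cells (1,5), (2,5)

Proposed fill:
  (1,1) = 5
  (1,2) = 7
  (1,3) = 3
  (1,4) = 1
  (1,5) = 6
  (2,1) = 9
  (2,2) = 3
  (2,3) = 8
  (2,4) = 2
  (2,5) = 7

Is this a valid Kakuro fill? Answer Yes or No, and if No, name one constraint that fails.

Yes

Across: 5+7+3+1+6=22; 9+3+8+2+7=29. Down: 5+9=14; 7+3=10; 3+8=11; 1+2=3; 6+7=13. No digit repeats within any run.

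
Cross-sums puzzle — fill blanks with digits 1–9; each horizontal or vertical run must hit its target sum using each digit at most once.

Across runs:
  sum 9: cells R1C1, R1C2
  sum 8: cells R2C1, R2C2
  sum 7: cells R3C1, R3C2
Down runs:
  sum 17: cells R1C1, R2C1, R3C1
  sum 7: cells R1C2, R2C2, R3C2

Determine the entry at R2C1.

6

7 in 3 cells must be {1,2,4}.
Nothing is forced directly, so branch on R1C2, whose candidates are 1 or 2 or 4. If R1C2 = 2: that forces R1C1 = 7, R2C2 = 1, R3C2 = 4, after which R2C1 would have to be in {7} for the 8 across but in {1,2,4,6,8,9} for the 17 down — contradiction. If R1C2 = 4: that forces R1C1 = 5, R2C1 = 3, after which R2C2 would have to be in {5} for the 8 across but in {1,2} for the 7 down — contradiction. So R1C2 = 1.
R1C1 = 9 − 1 = 8 completes the 9 across.
Given what's placed, R2C2 must be 2 to fit the 8 across and 7 down.
R3C2 = 7 − 3 = 4 completes the 7 down.
R2C1 = 8 − 2 = 6 completes the 8 across.
R3C1 = 7 − 4 = 3 completes the 7 across.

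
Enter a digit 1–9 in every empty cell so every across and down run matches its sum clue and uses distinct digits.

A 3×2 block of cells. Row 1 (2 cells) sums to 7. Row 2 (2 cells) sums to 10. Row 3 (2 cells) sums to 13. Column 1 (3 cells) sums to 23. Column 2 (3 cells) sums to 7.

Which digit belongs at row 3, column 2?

4

23 in 3 cells must be {6,8,9}; 7 in 3 cells must be {1,2,4}.
The 7 across and the 23 down share only 6, so (1,1) = 6.
(1,2) = 7 − 6 = 1 completes the 7 across.
Given what's placed, (3,2) must be 4 to fit the 13 across and 7 down.
(2,2) = 7 − 5 = 2 completes the 7 down.
(3,1) = 13 − 4 = 9 completes the 13 across.
(2,1) = 10 − 2 = 8 completes the 10 across.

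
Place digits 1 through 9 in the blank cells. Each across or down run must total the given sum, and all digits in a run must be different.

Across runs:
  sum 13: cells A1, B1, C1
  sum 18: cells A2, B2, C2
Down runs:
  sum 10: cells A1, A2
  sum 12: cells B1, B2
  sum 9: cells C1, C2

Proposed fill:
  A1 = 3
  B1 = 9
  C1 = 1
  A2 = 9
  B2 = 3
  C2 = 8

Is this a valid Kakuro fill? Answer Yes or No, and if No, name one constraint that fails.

No — the down run A1–A2 sums to 12, not 10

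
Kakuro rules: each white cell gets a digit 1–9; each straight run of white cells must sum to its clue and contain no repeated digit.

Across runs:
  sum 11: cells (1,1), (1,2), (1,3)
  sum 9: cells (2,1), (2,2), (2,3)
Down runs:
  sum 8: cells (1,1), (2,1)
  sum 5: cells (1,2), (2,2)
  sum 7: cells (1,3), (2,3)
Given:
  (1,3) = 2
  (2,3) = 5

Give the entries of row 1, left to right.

5 4 2

No cell is forced outright now. (2,1) can only be 1 or 3 (the digits allowed by both its 9 across and its 8 down). If (2,1) = 1: then (1,1) would have to be in {1,3,4,5,6,8} for the 11 across but in {7} for the 8 down — contradiction. So (2,1) = 3.
(1,1) = 8 − 3 = 5 completes the 8 down.
(1,2) = 11 − 7 = 4 completes the 11 across.
(2,2) = 9 − 8 = 1 completes the 9 across.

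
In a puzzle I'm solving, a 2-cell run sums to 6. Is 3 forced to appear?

Counterexample: {1,5} sums to 6 without using 3.

No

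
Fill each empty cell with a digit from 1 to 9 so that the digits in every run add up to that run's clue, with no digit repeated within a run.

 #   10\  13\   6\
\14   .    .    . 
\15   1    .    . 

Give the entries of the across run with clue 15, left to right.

R1C1 = 10 − 1 = 9 completes the 10 down.
R1C2 = 4: the only remaining digit allowed by both the 14 across and the 13 down.
R1C3 = 14 − 13 = 1 completes the 14 across.
R2C2 = 13 − 4 = 9 completes the 13 down.
R2C3 = 15 − 10 = 5 completes the 15 across.

1 9 5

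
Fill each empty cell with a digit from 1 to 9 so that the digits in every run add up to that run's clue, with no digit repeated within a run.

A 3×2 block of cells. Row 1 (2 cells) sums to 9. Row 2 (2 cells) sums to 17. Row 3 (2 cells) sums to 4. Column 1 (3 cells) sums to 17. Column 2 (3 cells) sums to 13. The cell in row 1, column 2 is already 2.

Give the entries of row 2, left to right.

9, 8

17 in 2 cells must be {8,9}; 4 in 2 cells must be {1,3}.
(1,1) = 9 − 2 = 7 completes the 9 across.
Given what's placed, (2,2) must be 8 to fit the 17 across and 13 down.
(3,1) = 1: the only remaining digit allowed by both the 4 across and the 17 down.
(3,2) = 4 − 1 = 3 completes the 4 across.
(2,1) = 17 − 8 = 9 completes the 17 across.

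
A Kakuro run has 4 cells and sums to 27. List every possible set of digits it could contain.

{3,7,8,9}; {4,6,8,9}; {5,6,7,9}

4 distinct digits from 1–9 sum between 10 and 30.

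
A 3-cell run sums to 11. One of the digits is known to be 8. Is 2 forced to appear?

Yes

The only way to make 11 from 3 distinct digits under that restriction is {1,2,8}, which contains 2.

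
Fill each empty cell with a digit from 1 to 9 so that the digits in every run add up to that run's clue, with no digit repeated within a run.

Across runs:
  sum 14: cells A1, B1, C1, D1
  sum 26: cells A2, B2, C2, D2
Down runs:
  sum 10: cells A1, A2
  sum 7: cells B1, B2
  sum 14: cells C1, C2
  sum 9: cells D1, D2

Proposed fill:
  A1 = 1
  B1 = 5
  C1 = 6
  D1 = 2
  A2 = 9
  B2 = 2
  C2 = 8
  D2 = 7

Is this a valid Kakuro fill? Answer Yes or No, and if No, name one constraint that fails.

Across: 1+5+6+2=14; 9+2+8+7=26. Down: 1+9=10; 5+2=7; 6+8=14; 2+7=9. No digit repeats within any run.

Yes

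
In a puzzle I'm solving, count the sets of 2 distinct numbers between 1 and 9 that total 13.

2 distinct digits from 1–9 sum between 3 and 17.
Enumerating: {4,9}, {5,8}, {6,7}.

3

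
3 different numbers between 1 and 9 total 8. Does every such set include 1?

Yes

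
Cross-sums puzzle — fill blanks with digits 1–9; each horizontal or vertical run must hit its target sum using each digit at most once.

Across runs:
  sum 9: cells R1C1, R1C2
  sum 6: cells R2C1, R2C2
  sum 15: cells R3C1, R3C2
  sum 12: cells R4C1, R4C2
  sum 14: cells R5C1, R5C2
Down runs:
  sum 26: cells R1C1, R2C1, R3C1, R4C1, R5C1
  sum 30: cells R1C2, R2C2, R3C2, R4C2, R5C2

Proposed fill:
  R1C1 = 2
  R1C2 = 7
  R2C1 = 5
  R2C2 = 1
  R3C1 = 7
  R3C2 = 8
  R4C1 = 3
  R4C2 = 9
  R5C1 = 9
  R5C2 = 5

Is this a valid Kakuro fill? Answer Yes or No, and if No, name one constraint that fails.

Across: 2+7=9; 5+1=6; 7+8=15; 3+9=12; 9+5=14. Down: 2+5+7+3+9=26; 7+1+8+9+5=30. No digit repeats within any run.

Yes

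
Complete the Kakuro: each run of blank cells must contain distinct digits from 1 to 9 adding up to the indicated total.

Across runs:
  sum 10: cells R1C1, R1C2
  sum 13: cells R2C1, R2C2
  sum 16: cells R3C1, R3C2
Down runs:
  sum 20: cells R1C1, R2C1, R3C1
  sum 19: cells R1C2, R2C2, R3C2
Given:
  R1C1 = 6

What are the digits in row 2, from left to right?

5 8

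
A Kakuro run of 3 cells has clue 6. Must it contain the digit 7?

No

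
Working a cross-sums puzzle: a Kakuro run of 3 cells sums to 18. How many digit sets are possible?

3 distinct digits from 1–9 sum between 6 and 24.

7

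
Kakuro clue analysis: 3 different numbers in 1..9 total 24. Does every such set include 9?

The only way to make 24 from 3 distinct digits is {7,8,9}, which contains 9.

Yes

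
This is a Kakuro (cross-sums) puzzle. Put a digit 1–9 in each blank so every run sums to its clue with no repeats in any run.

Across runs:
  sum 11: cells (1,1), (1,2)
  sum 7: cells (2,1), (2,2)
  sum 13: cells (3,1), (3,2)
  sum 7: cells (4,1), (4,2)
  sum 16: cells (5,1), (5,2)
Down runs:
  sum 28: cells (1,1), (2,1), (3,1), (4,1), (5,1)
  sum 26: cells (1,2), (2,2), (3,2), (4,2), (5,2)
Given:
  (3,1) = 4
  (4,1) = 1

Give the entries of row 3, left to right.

4, 9

16 in 2 cells must be {7,9}.
Given what's placed, (2,1) must be 6 to fit the 7 across and 28 down.
(2,2) = 7 − 6 = 1 completes the 7 across.
(3,2) = 13 − 4 = 9 completes the 13 across.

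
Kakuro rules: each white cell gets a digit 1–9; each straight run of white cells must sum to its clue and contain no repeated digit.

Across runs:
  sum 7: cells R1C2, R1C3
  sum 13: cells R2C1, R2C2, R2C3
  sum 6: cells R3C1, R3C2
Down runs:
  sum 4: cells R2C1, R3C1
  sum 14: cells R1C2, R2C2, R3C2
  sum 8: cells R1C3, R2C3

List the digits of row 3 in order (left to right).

1, 5

4 in 2 cells must be {1,3}.
The 6 across and the 4 down share only 1, so R3C1 = 1.
R3C2 = 6 − 1 = 5 completes the 6 across.
R2C1 = 4 − 1 = 3 completes the 4 down.
No cell is forced outright now. R2C3 can only be 1 or 2 or 6 (the digits allowed by both its 13 across and its 8 down). If R2C3 = 1: then R1C3 would have to be in {1,2,3,4,5,6} for the 7 across but in {7} for the 8 down — contradiction. If R2C3 = 6: that forces R1C3 = 2, after which R2C2 would have to be in {4} for the 13 across but in {1,2,3,6,7,8} for the 14 down — contradiction. So R2C3 = 2.
R1C3 = 8 − 2 = 6 completes the 8 down.
R2C2 = 13 − 5 = 8 completes the 13 across.
R1C2 = 7 − 6 = 1 completes the 7 across.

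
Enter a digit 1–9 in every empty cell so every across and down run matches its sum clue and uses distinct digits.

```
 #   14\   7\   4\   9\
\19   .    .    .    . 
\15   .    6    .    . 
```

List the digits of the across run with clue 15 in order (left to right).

4 in 2 cells must be {1,3}.
R1C2 = 7 − 6 = 1 completes the 7 down.
Given what's placed, R1C3 must be 3 to fit the 19 across and 4 down.
R2C1 = 5: the only remaining digit allowed by both the 15 across and the 14 down.
R2C3 = 4 − 3 = 1 completes the 4 down.
R2C4 = 15 − 12 = 3 completes the 15 across.
R1C1 = 14 − 5 = 9 completes the 14 down.
R1C4 = 19 − 13 = 6 completes the 19 across.

5, 6, 1, 3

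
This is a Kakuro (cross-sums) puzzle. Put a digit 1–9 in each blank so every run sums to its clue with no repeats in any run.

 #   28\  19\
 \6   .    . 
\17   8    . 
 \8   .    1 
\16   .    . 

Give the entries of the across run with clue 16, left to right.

17 in 2 cells must be {8,9}; 16 in 2 cells must be {7,9}.
R2C2 = 17 − 8 = 9 completes the 17 across.
R3C1 = 8 − 1 = 7 completes the 8 across.
R4C1 = 9: the only remaining digit allowed by both the 16 across and the 28 down.
R4C2 = 16 − 9 = 7 completes the 16 across.
R1C1 = 28 − 24 = 4 completes the 28 down.
R1C2 = 6 − 4 = 2 completes the 6 across.

9 7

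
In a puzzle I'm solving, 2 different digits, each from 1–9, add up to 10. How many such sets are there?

2 distinct digits from 1–9 sum between 3 and 17.
Enumerating: {1,9}, {2,8}, {3,7}, {4,6}.

4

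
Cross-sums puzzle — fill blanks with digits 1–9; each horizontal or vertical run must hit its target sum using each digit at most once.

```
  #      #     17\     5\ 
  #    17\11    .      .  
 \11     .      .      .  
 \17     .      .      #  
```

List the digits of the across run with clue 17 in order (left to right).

9, 8

17 in 2 cells must be {8,9}.
The 11 across and the 17 down share only 8, so R2C1 = 8.
R3C1 = 17 − 8 = 9 completes the 17 down.
R3C2 = 17 − 9 = 8 completes the 17 across.
R2C2 = 2: the only remaining digit allowed by both the 11 across and the 17 down.
R2C3 = 11 − 10 = 1 completes the 11 across.
R1C2 = 17 − 10 = 7 completes the 17 down.
R1C3 = 11 − 7 = 4 completes the 11 across.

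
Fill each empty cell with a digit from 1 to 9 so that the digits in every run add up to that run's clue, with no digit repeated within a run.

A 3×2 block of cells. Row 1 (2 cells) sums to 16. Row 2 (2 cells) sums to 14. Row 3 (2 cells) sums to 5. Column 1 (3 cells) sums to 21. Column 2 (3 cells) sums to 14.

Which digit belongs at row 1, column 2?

16 in 2 cells must be {7,9}.
The 5 across and the 21 down share only 4, so (3,1) = 4.
(3,2) = 5 − 4 = 1 completes the 5 across.
Given what's placed, (1,1) must be 9 to fit the 16 across and 21 down.
(1,2) = 16 − 9 = 7 completes the 16 across.
(2,1) = 21 − 13 = 8 completes the 21 down.
(2,2) = 14 − 8 = 6 completes the 14 across.

7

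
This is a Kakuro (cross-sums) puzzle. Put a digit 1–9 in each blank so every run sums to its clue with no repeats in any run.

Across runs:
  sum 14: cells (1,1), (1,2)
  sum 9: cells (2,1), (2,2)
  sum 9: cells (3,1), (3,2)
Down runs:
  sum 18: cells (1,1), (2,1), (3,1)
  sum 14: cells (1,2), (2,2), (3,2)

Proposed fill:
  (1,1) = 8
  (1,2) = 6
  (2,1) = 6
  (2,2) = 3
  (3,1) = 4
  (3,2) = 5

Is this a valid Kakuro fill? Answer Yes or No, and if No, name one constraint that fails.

Across: 8+6=14; 6+3=9; 4+5=9. Down: 8+6+4=18; 6+3+5=14. No digit repeats within any run.

Yes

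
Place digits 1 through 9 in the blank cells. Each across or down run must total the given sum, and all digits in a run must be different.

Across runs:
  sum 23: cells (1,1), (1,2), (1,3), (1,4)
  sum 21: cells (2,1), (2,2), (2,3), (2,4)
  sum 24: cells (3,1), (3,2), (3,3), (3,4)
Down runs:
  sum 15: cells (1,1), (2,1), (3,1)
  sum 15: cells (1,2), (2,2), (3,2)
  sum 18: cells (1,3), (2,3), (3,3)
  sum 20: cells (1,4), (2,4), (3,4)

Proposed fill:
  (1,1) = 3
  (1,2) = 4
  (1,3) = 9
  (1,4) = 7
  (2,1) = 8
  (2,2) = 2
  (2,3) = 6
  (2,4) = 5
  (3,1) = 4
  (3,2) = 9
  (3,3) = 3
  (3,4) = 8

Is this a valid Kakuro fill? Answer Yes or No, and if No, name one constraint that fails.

Yes

Across: 3+4+9+7=23; 8+2+6+5=21; 4+9+3+8=24. Down: 3+8+4=15; 4+2+9=15; 9+6+3=18; 7+5+8=20. No digit repeats within any run.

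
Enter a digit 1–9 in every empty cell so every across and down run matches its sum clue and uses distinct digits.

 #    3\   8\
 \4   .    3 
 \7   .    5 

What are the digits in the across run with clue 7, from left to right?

2 5

4 in 2 cells must be {1,3}; 3 in 2 cells must be {1,2}.
R1C1 = 4 − 3 = 1 completes the 4 across.
R2C1 = 7 − 5 = 2 completes the 7 across.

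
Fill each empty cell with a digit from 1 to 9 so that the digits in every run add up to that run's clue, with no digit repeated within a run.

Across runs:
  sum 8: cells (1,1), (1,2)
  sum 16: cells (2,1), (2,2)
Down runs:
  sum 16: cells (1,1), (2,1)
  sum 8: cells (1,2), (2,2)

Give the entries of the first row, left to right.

7 1

16 in 2 cells must be {7,9}.
The 8 across and the 16 down share only 7, so (1,1) = 7.
(1,2) = 8 − 7 = 1 completes the 8 across.
(2,1) = 16 − 7 = 9 completes the 16 down.
(2,2) = 16 − 9 = 7 completes the 16 across.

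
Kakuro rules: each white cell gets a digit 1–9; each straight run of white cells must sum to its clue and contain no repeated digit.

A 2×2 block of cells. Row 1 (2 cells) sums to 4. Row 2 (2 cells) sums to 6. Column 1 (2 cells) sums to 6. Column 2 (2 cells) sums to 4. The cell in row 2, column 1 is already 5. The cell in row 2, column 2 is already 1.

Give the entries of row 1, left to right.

1, 3

4 in 2 cells must be {1,3}.
(1,1) = 6 − 5 = 1 completes the 6 down.
(1,2) = 4 − 1 = 3 completes the 4 across.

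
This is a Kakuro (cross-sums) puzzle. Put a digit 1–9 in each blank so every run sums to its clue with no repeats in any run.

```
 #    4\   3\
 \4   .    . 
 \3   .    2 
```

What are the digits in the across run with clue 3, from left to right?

1 2

4 in 2 cells must be {1,3}; 3 in 2 cells must be {1,2}.
R1C2 = 3 − 2 = 1 completes the 3 down.
R2C1 = 3 − 2 = 1 completes the 3 across.
R1C1 = 4 − 1 = 3 completes the 4 across.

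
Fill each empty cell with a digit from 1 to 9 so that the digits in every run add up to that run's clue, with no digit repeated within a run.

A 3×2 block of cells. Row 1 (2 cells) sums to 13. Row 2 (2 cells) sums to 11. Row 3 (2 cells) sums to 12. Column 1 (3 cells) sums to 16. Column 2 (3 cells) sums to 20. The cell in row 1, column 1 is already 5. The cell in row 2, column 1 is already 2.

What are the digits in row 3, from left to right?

(1,2) = 13 − 5 = 8 completes the 13 across.
(2,2) = 11 − 2 = 9 completes the 11 across.
(3,1) = 16 − 7 = 9 completes the 16 down.
(3,2) = 12 − 9 = 3 completes the 12 across.

9 3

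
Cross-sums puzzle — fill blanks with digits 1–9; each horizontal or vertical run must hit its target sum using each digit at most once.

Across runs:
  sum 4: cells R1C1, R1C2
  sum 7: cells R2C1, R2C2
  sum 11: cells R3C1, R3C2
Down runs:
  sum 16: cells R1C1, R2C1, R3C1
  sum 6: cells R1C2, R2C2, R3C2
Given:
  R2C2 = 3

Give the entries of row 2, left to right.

4 in 2 cells must be {1,3}; 6 in 3 cells must be {1,2,3}.
Given what's placed, R1C2 must be 1 to fit the 4 across and 6 down.
R2C1 = 7 − 3 = 4 completes the 7 across.
R3C2 = 6 − 4 = 2 completes the 6 down.
R1C1 = 4 − 1 = 3 completes the 4 across.
R3C1 = 11 − 2 = 9 completes the 11 across.

4 3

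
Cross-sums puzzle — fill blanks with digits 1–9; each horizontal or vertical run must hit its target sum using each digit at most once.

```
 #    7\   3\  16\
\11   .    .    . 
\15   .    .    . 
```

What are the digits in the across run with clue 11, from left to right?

3, 1, 7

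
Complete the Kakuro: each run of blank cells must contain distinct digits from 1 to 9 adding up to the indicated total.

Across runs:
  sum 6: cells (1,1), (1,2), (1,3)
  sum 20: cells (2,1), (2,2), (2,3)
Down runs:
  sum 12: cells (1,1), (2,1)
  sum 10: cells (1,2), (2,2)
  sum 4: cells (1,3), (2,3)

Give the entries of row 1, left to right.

3 2 1

6 in 3 cells must be {1,2,3}; 4 in 2 cells must be {1,3}.
The 6 across and the 12 down share only 3, so (1,1) = 3.
Given what's placed, (1,3) must be 1 to fit the 6 across and 4 down.
(2,1) = 12 − 3 = 9 completes the 12 down.
(2,3) = 4 − 1 = 3 completes the 4 down.
(1,2) = 6 − 4 = 2 completes the 6 across.
(2,2) = 20 − 12 = 8 completes the 20 across.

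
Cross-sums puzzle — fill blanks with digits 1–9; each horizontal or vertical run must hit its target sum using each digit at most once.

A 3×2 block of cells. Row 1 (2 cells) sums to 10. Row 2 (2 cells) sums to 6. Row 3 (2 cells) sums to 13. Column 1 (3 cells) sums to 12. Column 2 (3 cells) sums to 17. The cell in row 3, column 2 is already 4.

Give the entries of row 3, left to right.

9 4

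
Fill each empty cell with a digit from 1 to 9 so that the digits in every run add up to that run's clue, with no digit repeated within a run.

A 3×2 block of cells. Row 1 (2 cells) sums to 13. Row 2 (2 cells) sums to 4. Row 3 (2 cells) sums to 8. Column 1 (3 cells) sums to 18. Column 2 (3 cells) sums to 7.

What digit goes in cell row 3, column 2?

4 in 2 cells must be {1,3}; 7 in 3 cells must be {1,2,4}.
The 13 across and the 7 down share only 4, so (1,2) = 4.
Given what's placed, (2,2) must be 1 to fit the 4 across and 7 down.
(3,2) = 7 − 5 = 2 completes the 7 down.
(1,1) = 13 − 4 = 9 completes the 13 across.
(2,1) = 4 − 1 = 3 completes the 4 across.
(3,1) = 8 − 2 = 6 completes the 8 across.

2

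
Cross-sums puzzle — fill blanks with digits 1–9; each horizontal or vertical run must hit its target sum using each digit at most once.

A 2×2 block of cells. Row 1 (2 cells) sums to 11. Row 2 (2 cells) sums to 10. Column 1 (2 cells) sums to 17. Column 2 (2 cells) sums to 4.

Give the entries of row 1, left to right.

8, 3

17 in 2 cells must be {8,9}; 4 in 2 cells must be {1,3}.
The 11 across and the 4 down share only 3, so (1,2) = 3.
(2,2) = 4 − 3 = 1 completes the 4 down.
(1,1) = 11 − 3 = 8 completes the 11 across.
(2,1) = 10 − 1 = 9 completes the 10 across.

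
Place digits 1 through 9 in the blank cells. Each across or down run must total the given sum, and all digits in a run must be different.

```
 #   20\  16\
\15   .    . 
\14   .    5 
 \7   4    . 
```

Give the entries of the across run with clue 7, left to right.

4 3

R2C1 = 14 − 5 = 9 completes the 14 across.
R3C2 = 7 − 4 = 3 completes the 7 across.
R1C1 = 20 − 13 = 7 completes the 20 down.
R1C2 = 15 − 7 = 8 completes the 15 across.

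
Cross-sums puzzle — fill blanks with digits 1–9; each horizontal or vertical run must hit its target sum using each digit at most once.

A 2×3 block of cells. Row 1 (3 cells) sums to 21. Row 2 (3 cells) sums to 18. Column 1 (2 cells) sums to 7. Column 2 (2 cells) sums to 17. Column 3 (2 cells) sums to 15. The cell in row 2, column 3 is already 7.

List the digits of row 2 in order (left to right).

3 8 7

17 in 2 cells must be {8,9}.
(1,3) = 15 − 7 = 8 completes the 15 down.
Given what's placed, (1,2) must be 9 to fit the 21 across and 17 down.
(2,2) = 17 − 9 = 8 completes the 17 down.
(1,1) = 21 − 17 = 4 completes the 21 across.
(2,1) = 18 − 15 = 3 completes the 18 across.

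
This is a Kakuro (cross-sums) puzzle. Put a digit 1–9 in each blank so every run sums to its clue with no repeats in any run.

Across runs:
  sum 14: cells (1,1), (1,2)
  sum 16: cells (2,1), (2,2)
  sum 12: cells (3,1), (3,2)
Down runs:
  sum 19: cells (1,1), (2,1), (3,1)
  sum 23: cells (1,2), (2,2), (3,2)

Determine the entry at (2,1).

7

16 in 2 cells must be {7,9}; 23 in 3 cells must be {6,8,9}.
The 16 across and the 23 down share only 9, so (2,2) = 9.
Given what's placed, (3,2) must be 8 to fit the 12 across and 23 down.
(1,2) = 23 − 17 = 6 completes the 23 down.
(2,1) = 16 − 9 = 7 completes the 16 across.
(3,1) = 12 − 8 = 4 completes the 12 across.
(1,1) = 14 − 6 = 8 completes the 14 across.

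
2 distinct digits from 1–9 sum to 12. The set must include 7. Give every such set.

{5,7}

2 distinct digits from 1–9 sum between 3 and 17.
Keeping only sets containing 7.
Only one set works: {5,7}.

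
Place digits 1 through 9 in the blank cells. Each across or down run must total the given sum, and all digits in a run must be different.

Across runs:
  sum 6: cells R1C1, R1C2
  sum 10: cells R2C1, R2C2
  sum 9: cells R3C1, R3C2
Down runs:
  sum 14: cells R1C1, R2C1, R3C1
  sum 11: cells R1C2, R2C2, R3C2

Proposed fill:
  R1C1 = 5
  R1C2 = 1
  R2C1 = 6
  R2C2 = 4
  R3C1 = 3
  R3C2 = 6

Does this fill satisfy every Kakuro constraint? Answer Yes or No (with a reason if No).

Across: 5+1=6; 6+4=10; 3+6=9. Down: 5+6+3=14; 1+4+6=11. No digit repeats within any run.

Yes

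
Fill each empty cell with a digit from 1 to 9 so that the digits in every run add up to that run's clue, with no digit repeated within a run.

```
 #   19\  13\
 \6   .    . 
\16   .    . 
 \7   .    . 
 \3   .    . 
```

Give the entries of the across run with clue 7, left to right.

16 in 2 cells must be {7,9}; 3 in 2 cells must be {1,2}.
Only 7 fits R2C2 under both its across sum 16 and down sum 13.
R2C1 = 16 − 7 = 9 completes the 16 across.
Nothing is forced directly, so branch on R1C2, whose candidates are 1 or 2. If R1C2 = 2: that forces R1C1 = 4, R4C1 = 1, after which R4C2 would have to be in {2} for the 3 across but in {1,3} for the 13 down — contradiction. So R1C2 = 1.
R1C1 = 6 − 1 = 5 completes the 6 across.
R4C2 = 2: the only remaining digit allowed by both the 3 across and the 13 down.
R3C2 = 13 − 10 = 3 completes the 13 down.
R4C1 = 3 − 2 = 1 completes the 3 across.
R3C1 = 7 − 3 = 4 completes the 7 across.

4 3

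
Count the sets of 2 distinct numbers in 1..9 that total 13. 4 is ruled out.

2

2 distinct digits from 1–9 sum between 3 and 17.
Dropping sets that contain 4.
Enumerating: {5,8}, {6,7}.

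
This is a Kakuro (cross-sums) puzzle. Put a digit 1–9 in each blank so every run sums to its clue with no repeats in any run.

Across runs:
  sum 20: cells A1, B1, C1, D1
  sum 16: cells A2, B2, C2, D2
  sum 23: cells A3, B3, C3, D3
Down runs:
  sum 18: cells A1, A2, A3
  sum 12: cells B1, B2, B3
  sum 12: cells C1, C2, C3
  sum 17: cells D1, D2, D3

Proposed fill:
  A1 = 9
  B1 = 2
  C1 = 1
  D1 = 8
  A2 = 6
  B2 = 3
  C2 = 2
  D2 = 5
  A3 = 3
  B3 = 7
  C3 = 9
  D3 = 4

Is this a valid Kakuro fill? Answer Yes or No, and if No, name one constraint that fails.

Yes

Across: 9+2+1+8=20; 6+3+2+5=16; 3+7+9+4=23. Down: 9+6+3=18; 2+3+7=12; 1+2+9=12; 8+5+4=17. No digit repeats within any run.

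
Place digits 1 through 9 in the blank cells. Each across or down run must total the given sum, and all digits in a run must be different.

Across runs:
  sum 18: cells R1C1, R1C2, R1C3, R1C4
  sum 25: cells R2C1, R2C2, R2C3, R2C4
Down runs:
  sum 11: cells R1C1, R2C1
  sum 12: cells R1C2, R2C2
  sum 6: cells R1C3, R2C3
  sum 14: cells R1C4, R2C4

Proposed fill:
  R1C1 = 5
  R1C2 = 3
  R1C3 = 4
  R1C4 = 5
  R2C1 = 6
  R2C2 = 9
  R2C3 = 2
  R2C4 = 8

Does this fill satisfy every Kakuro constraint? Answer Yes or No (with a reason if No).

No — the across run R1C1–R1C4 sums to 17, not 18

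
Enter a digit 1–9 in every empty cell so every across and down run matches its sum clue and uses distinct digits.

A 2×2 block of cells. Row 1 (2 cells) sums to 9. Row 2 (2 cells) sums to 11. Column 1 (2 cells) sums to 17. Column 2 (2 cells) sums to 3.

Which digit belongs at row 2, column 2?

17 in 2 cells must be {8,9}; 3 in 2 cells must be {1,2}.
The 9 across and the 17 down share only 8, so (1,1) = 8.
(1,2) = 9 − 8 = 1 completes the 9 across.
(2,1) = 17 − 8 = 9 completes the 17 down.
(2,2) = 11 − 9 = 2 completes the 11 across.

2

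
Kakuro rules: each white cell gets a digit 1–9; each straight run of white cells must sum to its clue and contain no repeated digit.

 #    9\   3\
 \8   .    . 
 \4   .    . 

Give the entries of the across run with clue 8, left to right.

4 in 2 cells must be {1,3}; 3 in 2 cells must be {1,2}.
The 4 across and the 3 down share only 1, so R2C2 = 1.
R1C2 = 3 − 1 = 2 completes the 3 down.
R2C1 = 4 − 1 = 3 completes the 4 across.
R1C1 = 8 − 2 = 6 completes the 8 across.

6, 2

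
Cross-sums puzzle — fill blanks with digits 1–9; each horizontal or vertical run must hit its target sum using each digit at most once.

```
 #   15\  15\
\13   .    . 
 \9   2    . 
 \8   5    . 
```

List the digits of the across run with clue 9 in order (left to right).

2 7

R1C1 = 15 − 7 = 8 completes the 15 down.
R1C2 = 13 − 8 = 5 completes the 13 across.
R2C2 = 9 − 2 = 7 completes the 9 across.
R3C2 = 8 − 5 = 3 completes the 8 across.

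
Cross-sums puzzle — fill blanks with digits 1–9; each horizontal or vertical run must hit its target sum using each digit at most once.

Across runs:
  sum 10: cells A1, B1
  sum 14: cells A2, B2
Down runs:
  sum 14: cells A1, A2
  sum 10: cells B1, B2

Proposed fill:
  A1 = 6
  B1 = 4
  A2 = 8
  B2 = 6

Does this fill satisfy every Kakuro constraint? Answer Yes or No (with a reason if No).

Yes

Across: 6+4=10; 8+6=14. Down: 6+8=14; 4+6=10. No digit repeats within any run.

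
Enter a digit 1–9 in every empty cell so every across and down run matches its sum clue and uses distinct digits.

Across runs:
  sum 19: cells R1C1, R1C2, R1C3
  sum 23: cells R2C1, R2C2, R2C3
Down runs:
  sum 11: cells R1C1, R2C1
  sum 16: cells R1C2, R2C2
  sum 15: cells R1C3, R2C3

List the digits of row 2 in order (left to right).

23 in 3 cells must be {6,8,9}; 16 in 2 cells must be {7,9}.
The 23 across and the 16 down share only 9, so R2C2 = 9.
R1C2 = 16 − 9 = 7 completes the 16 down.
Nothing is forced directly, so branch on R2C1, whose candidates are 6 or 8. If R2C1 = 6: then R1C1 would have to be in {3,4,8,9} for the 19 across but in {5} for the 11 down — contradiction. So R2C1 = 8.
R1C1 = 11 − 8 = 3 completes the 11 down.
R1C3 = 19 − 10 = 9 completes the 19 across.
R2C3 = 23 − 17 = 6 completes the 23 across.

8 9 6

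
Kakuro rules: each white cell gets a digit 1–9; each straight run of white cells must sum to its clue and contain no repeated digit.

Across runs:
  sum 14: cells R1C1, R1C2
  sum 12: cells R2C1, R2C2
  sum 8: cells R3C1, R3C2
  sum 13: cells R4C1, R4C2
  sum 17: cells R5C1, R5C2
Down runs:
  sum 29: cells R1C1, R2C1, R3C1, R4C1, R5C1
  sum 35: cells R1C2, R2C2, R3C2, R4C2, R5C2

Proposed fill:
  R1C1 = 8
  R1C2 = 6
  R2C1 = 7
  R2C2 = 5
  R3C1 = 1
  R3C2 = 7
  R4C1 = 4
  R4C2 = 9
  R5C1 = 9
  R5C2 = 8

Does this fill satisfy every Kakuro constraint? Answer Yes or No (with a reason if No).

Across: 8+6=14; 7+5=12; 1+7=8; 4+9=13; 9+8=17. Down: 8+7+1+4+9=29; 6+5+7+9+8=35. No digit repeats within any run.

Yes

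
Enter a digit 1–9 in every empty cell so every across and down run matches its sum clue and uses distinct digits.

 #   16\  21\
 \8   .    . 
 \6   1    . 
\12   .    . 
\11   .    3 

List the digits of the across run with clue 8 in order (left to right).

R2C2 = 6 − 1 = 5 completes the 6 across.
R4C1 = 11 − 3 = 8 completes the 11 across.
Nothing is forced directly, so branch on R1C2, whose candidates are 6 or 7. If R1C2 = 7: then R1C1 would have to be in {1} for the 8 across but in {2,3,4,5} for the 16 down — contradiction. So R1C2 = 6.
R1C1 = 8 − 6 = 2 completes the 8 across.
R3C1 = 16 − 11 = 5 completes the 16 down.
R3C2 = 12 − 5 = 7 completes the 12 across.

2 6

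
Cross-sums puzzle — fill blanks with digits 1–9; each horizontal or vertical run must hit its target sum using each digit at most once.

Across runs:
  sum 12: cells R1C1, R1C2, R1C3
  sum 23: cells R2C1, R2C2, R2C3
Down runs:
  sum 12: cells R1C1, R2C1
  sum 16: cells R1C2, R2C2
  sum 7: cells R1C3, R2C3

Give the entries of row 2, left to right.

23 in 3 cells must be {6,8,9}; 16 in 2 cells must be {7,9}.
The 23 across and the 16 down share only 9, so R2C2 = 9.
Given what's placed, R2C3 must be 6 to fit the 23 across and 7 down.
R1C2 = 16 − 9 = 7 completes the 16 down.
R1C3 = 7 − 6 = 1 completes the 7 down.
R2C1 = 23 − 15 = 8 completes the 23 across.
R1C1 = 12 − 8 = 4 completes the 12 across.

8, 9, 6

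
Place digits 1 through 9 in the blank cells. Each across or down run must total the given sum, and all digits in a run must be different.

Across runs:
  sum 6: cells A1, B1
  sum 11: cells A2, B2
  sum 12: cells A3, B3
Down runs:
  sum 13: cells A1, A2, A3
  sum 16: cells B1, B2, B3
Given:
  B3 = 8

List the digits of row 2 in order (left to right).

8 3

A3 = 12 − 8 = 4 completes the 12 across.
Nothing is forced directly, so branch on A1, whose candidates are 1 or 2. If A1 = 2: then B1 would have to be in {4} for the 6 across but in {1,2,3,5,6,7} for the 16 down — contradiction. So A1 = 1.
B1 = 6 − 1 = 5 completes the 6 across.
A2 = 13 − 5 = 8 completes the 13 down.
B2 = 11 − 8 = 3 completes the 11 across.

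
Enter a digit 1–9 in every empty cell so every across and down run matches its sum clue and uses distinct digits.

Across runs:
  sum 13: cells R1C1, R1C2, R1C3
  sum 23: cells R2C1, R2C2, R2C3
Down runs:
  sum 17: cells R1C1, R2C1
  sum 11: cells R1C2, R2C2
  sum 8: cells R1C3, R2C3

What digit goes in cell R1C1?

8

23 in 3 cells must be {6,8,9}; 17 in 2 cells must be {8,9}.
The 23 across and the 8 down share only 6, so R2C3 = 6.
R1C3 = 8 − 6 = 2 completes the 8 down.
Given what's placed, R1C1 must be 8 to fit the 13 across and 17 down.
R1C2 = 13 − 10 = 3 completes the 13 across.
R2C1 = 17 − 8 = 9 completes the 17 down.
R2C2 = 23 − 15 = 8 completes the 23 across.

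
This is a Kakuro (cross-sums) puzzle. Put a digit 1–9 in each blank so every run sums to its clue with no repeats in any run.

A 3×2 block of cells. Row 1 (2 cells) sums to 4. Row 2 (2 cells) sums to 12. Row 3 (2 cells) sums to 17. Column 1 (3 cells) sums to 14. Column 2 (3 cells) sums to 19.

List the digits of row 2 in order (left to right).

5 7

4 in 2 cells must be {1,3}; 17 in 2 cells must be {8,9}.
The 4 across and the 19 down share only 3, so (1,2) = 3.
Given what's placed, (3,2) must be 9 to fit the 17 across and 19 down.
(1,1) = 4 − 3 = 1 completes the 4 across.
(2,2) = 19 − 12 = 7 completes the 19 down.
(3,1) = 17 − 9 = 8 completes the 17 across.
(2,1) = 12 − 7 = 5 completes the 12 across.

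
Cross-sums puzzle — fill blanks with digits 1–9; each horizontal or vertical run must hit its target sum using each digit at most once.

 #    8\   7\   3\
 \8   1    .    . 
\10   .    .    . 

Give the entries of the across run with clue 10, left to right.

7 2 1

3 in 2 cells must be {1,2}.
Given what's placed, R1C3 must be 2 to fit the 8 across and 3 down.
R2C1 = 8 − 1 = 7 completes the 8 down.
R2C3 = 3 − 2 = 1 completes the 3 down.
R1C2 = 8 − 3 = 5 completes the 8 across.
R2C2 = 10 − 8 = 2 completes the 10 across.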